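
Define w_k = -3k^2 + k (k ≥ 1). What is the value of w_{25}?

w_{25} = -3·25^2 + 1·25 = -1850.

-1850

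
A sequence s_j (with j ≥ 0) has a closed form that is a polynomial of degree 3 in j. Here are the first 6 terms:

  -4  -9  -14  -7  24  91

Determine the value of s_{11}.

1st diffs: -5, -5, 7, 31, 67.
2nd diffs: 0, 12, 24, 36.
3rd diffs: 12, 12, 12 (constant).
Newton forward-difference form: s_j = -4 + (-5)·C(j,1) + 12·C(j,3).
At j = 11: j = 11, so s_{11} = -4 - 55 + 1980 = 1921.

1921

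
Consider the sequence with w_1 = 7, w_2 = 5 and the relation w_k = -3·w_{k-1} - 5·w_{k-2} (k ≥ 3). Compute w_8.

w_3 = -50;  w_4 = 125;  w_5 = -125;  w_6 = -250;  w_7 = 1375;  w_8 = -2875.

-2875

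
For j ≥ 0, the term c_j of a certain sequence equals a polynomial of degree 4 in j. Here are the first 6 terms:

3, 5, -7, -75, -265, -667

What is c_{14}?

-40555

1st diffs: 2, -12, -68, -190, -402.
2nd diffs: -14, -56, -122, -212.
3rd diffs: -42, -66, -90.
4th diffs: -24, -24 (constant).
So c_j = -j^4 - j^3 + 3j^2 + j + 3.
Evaluating at j = 14 gives c_{14} = -40555.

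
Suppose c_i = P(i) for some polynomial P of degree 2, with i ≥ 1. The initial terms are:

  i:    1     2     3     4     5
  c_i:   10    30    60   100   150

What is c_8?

1st diffs: 20, 30, 40, 50.
2nd diffs: 10, 10, 10 (constant).
Newton forward-difference form: c_i = 10 + 20·C(i-1,1) + 10·C(i-1,2).
At i = 8: i-1 = 7, so c_8 = 10 + 140 + 210 = 360.

360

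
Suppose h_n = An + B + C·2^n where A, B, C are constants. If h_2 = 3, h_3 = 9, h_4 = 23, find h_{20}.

Plug in n = 2, 3, 4: 2A + B + 4C = 3; 3A + B + 8C = 9; 4A + B + 16C = 23.
Subtracting the first from the second: A + 4C = 6.
Subtracting the second from the third: A + 8C = 14.
Solving: C = 2, A = -2, then B = -1.
Therefore h_{20} = -40 + (-1) + 2·1048576 = 2097111.

2097111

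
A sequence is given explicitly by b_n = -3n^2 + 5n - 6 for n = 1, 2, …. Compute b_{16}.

b_{16} = -3·16^2 + 5·16 - 6 = -694.

-694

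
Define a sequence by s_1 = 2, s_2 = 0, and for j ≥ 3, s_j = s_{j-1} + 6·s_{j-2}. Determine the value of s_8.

1596

Iterate the recurrence:
s_3 = 12  s_4 = 12  s_5 = 84  s_6 = 156  s_7 = 660  s_8 = 1596.
(Characteristic roots are 3 and -2.)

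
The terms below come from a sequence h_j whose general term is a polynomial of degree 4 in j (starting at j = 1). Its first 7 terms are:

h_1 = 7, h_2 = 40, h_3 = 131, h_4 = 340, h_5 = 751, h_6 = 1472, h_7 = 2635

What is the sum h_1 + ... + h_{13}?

1st diffs: 33, 91, 209, 411, 721, 1163.
2nd diffs: 58, 118, 202, 310, 442.
3rd diffs: 60, 84, 108, 132.
4th diffs: 24, 24, 24 (constant).
Newton forward-difference form: h_j = 7 + 33·C(j-1,1) + 58·C(j-1,2) + 60·C(j-1,3) + 24·C(j-1,4).
Continuing: …, 4396, 6935, 10456, 15187, …, h_{13} = 29311.
Summing j = 1..13 (13 terms) gives 93041.

93041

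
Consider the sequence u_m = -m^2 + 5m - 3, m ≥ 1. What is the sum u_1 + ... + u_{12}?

Over m = 1..12: Σm = 78, Σm² = 650.
Total = (-1)·650 + (5)·78 + (-3)·12 = -296.

-296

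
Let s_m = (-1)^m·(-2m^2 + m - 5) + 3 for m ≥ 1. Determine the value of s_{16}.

-498

(-1)^16 = 1; -2m^2 + m - 5 at m=16 is -501; so s_{16} = -498.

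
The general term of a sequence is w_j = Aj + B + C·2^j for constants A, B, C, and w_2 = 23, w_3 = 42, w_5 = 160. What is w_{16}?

327669

Write the equations: 2A + B + 4C = 23; 3A + B + 8C = 42; 5A + B + 32C = 160.
Subtracting the first from the second: A + 4C = 19.
Subtracting the second from the third: 2A + 24C = 118.
Solving: C = 5, A = -1, then B = 5.
Therefore w_{16} = -16 + 5 + 5·65536 = 327669.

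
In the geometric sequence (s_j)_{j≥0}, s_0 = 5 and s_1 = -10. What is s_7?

Common ratio r = -2.
s_j = 5·(-2)^(j-0).
s_7 = 5·(-2)^7 = -640.

-640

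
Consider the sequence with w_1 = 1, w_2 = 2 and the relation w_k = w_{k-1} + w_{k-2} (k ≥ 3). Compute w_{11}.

144

Iterate the recurrence:
w_3 = 3, w_4 = 5, w_5 = 8, w_6 = 13, w_7 = 21, w_8 = 34, w_9 = 55, w_{10} = 89, w_{11} = 144.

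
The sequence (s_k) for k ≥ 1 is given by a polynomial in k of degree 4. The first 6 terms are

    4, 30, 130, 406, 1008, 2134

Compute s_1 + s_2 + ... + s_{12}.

106550

1st diffs: 26, 100, 276, 602, 1126.
2nd diffs: 74, 176, 326, 524.
3rd diffs: 102, 150, 198.
4th diffs: 48, 48 (constant).
So s_k = 2k^4 - 3k^3 + 5k^2 + 2k - 2.
Continuing: …, 4030, 6990, 11356, 17518, …, s_{12} = 37030.
Summing k = 1..12 (12 terms) gives 106550.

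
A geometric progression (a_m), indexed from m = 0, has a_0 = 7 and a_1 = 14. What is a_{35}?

240518168576

Common ratio r = 2.
a_m = 7·2^(m-0).
a_{35} = 7·2^35 = 240518168576.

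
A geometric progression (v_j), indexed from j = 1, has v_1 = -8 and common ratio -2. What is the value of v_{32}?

17179869184

v_j = (-8)·(-2)^(j-1).
v_{32} = (-8)·(-2)^31 = 17179869184.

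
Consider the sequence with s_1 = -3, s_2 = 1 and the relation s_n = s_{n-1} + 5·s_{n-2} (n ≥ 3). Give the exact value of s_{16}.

Applying the relation repeatedly:
s_3 = -14, s_4 = -9, s_5 = -79, …, s_{13} = -215739, s_{14} = -591959, s_{15} = -1670654, s_{16} = -4630449.

-4630449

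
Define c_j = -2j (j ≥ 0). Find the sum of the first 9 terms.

-72

Over j = 0..8: Σj = 36.
Total = (-2)·36 = -72.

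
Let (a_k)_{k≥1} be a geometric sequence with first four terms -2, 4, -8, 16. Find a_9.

Common ratio r = -2.
a_k = (-2)·(-2)^(k-1).
a_9 = (-2)·(-2)^8 = -512.

-512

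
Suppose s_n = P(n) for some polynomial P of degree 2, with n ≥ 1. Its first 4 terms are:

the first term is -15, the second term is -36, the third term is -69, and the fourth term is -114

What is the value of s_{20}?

1st diffs: -21, -33, -45.
2nd diffs: -12, -12 (constant).
So s_n = -6n^2 - 3n - 6.
Evaluating at n = 20 gives s_{20} = -2466.

-2466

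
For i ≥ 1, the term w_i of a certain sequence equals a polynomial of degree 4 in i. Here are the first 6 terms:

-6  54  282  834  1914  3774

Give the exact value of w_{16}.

1st diffs: 60, 228, 552, 1080, 1860.
2nd diffs: 168, 324, 528, 780.
3rd diffs: 156, 204, 252.
4th diffs: 48, 48 (constant).
Newton forward-difference form: w_i = -6 + 60·C(i-1,1) + 168·C(i-1,2) + 156·C(i-1,3) + 48·C(i-1,4).
At i = 16: i-1 = 15, so w_{16} = -6 + 900 + 17640 + 70980 + 65520 = 155034.

155034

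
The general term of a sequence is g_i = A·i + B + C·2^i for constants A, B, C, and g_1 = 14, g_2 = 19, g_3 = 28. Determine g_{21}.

4194334

At i = 1, 2, 3: A + B + 2C = 14; 2A + B + 4C = 19; 3A + B + 8C = 28.
Subtracting the first from the second: A + 2C = 5.
Subtracting the second from the third: A + 4C = 9.
Solving: C = 2, A = 1, then B = 9.
So g_i = 1·i + 9 + 2·2^i; at i=21 this is 4194334.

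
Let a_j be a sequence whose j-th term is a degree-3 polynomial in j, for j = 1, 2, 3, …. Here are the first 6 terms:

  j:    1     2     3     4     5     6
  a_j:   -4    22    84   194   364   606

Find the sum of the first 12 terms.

1st diffs: 26, 62, 110, 170, 242.
2nd diffs: 36, 48, 60, 72.
3rd diffs: 12, 12, 12 (constant).
So a_j = 2j^3 + 6j^2 - 6j - 6.
Continuing: …, 932, 1354, 1884, 2534, …, a_{12} = 4242.
Summing j = 1..12 (12 terms) gives 15528.

15528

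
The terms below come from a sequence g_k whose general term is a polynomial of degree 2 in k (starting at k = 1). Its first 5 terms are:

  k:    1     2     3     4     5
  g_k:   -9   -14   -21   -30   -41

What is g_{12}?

1st diffs: -5, -7, -9, -11.
2nd diffs: -2, -2, -2 (constant).
So g_k = -k^2 - 2k - 6.
Evaluating at k = 12 gives g_{12} = -174.

-174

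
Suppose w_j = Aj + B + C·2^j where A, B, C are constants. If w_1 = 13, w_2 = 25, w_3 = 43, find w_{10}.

The three given values yield: A + B + 2C = 13; 2A + B + 4C = 25; 3A + B + 8C = 43.
Subtracting the first from the second: A + 2C = 12.
Subtracting the second from the third: A + 4C = 18.
Solving: C = 3, A = 6, then B = 1.
Therefore w_{10} = 60 + 1 + 3·1024 = 3133.

3133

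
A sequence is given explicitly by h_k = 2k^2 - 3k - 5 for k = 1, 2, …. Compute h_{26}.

h_{26} = 2·26^2 - 3·26 - 5 = 1269.

1269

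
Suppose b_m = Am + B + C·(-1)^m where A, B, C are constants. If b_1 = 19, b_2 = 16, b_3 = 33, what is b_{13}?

Plug in m = 1, 2, 3: A + B - C = 19; 2A + B + C = 16; 3A + B - C = 33.
Subtracting the first from the second: A + 2C = -3.
Subtracting the second from the third: A - 2C = 17.
Solving: C = -5, A = 7, then B = 7.
Hence b_{13} = 7·13 + 7 + (-5)·(-1) = 103.

103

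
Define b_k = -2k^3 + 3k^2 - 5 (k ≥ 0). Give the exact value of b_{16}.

-7429

b_{16} = -2·16^3 + 3·16^2 - 5 = -7429.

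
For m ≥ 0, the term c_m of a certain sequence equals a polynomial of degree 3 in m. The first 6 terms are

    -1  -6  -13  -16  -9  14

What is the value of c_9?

1st diffs: -5, -7, -3, 7, 23.
2nd diffs: -2, 4, 10, 16.
3rd diffs: 6, 6, 6 (constant).
Newton forward-difference form: c_m = -1 + (-5)·C(m,1) + (-2)·C(m,2) + 6·C(m,3).
At m = 9: m = 9, so c_9 = -1 - 45 - 72 + 504 = 386.

386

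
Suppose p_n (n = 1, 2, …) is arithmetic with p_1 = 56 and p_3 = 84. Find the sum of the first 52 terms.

21476

Common difference d = (84 - 56) / (3 - 1) = 14.
p_n = 56 + (n - 1)·14.
p_{52} = 770; S = 52·(56 + 770)/2 = 21476.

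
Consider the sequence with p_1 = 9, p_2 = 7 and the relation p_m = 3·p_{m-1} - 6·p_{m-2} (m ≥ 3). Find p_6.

171

Compute successive terms:
p_3 = -33, p_4 = -141, p_5 = -225, p_6 = 171.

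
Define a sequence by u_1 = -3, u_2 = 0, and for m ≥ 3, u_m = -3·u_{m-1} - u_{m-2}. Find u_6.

Iterate the recurrence:
u_3 = 3; u_4 = -9; u_5 = 24; u_6 = -63.

-63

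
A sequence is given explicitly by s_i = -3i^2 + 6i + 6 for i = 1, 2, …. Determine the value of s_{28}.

s_{28} = -3·28^2 + 6·28 + 6 = -2178.

-2178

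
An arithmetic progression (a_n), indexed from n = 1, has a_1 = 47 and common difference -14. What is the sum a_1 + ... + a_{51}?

a_n = 47 + (n - 1)·(-14).
a_{51} = -653; S = 51·(47 + (-653))/2 = -15453.

-15453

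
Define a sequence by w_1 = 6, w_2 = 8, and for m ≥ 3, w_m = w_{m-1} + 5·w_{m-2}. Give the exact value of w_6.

658

Applying the relation repeatedly:
w_3 = 38; w_4 = 78; w_5 = 268; w_6 = 658.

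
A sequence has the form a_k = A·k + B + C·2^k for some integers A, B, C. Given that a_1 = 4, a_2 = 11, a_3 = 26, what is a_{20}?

4194281

The three given values yield: A + B + 2C = 4; 2A + B + 4C = 11; 3A + B + 8C = 26.
Subtracting the first from the second: A + 2C = 7.
Subtracting the second from the third: A + 4C = 15.
Solving: C = 4, A = -1, then B = -3.
Hence a_{20} = -1·20 + (-3) + 4·1048576 = 4194281.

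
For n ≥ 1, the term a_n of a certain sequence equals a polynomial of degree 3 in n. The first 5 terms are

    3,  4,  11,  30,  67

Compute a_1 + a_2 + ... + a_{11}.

1st diffs: 1, 7, 19, 37.
2nd diffs: 6, 12, 18.
3rd diffs: 6, 6 (constant).
Newton forward-difference form: a_n = 3 + 1·C(n-1,1) + 6·C(n-1,2) + 6·C(n-1,3).
Continuing: …, 128, 219, 346, 515, …, a_{11} = 1003.
Summing n = 1..11 (11 terms) gives 3058.

3058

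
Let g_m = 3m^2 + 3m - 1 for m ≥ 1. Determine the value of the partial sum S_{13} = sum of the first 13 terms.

Over m = 1..13: Σm = 91, Σm² = 819.
Total = (3)·819 + (3)·91 + (-1)·13 = 2717.

2717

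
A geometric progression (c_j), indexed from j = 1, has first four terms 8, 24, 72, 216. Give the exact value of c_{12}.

1417176

Common ratio r = 3.
c_j = 8·3^(j-1).
c_{12} = 8·3^11 = 1417176.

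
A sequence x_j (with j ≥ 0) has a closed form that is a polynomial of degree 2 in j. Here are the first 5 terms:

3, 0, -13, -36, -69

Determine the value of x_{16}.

-1245

1st diffs: -3, -13, -23, -33.
2nd diffs: -10, -10, -10 (constant).
So x_j = -5j^2 + 2j + 3.
Evaluating at j = 16 gives x_{16} = -1245.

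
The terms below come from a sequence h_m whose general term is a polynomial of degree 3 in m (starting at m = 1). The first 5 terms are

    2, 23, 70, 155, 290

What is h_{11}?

1st diffs: 21, 47, 85, 135.
2nd diffs: 26, 38, 50.
3rd diffs: 12, 12 (constant).
Newton forward-difference form: h_m = 2 + 21·C(m-1,1) + 26·C(m-1,2) + 12·C(m-1,3).
At m = 11: m-1 = 10, so h_{11} = 2 + 210 + 1170 + 1440 = 2822.

2822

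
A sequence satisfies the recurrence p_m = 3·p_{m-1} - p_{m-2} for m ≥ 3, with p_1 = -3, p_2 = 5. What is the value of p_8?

Applying the relation repeatedly:
p_3 = 18  p_4 = 49  p_5 = 129  p_6 = 338  p_7 = 885  p_8 = 2317.

2317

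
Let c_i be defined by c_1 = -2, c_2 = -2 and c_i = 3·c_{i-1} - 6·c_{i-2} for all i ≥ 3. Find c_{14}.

-211410

Step forward from the initial values:
c_3 = 6, c_4 = 30, c_5 = 54, …, c_{11} = 16038, c_{12} = 25758, c_{13} = -18954, c_{14} = -211410.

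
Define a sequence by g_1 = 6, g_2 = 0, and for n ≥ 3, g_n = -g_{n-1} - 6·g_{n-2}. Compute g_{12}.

Step forward from the initial values:
g_3 = -36  g_4 = 36  g_5 = 180  g_6 = -396  g_7 = -684  g_8 = 3060  g_9 = 1044  g_{10} = -19404  g_{11} = 13140  g_{12} = 103284.

103284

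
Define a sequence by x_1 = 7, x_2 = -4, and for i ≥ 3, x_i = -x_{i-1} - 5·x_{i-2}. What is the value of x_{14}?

-43124

Step forward from the initial values:
x_3 = -31, x_4 = 51, x_5 = 104, …, x_{11} = 14384, x_{12} = 28761, x_{13} = -100681, x_{14} = -43124.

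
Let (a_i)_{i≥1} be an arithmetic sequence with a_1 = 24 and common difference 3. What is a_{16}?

a_i = 24 + (i - 1)·3.
a_{16} = 24 + 15·3 = 69.

69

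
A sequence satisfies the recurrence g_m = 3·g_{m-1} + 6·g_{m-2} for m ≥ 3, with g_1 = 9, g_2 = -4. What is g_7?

10206

Compute successive terms:
g_3 = 42, g_4 = 102, g_5 = 558, g_6 = 2286, g_7 = 10206.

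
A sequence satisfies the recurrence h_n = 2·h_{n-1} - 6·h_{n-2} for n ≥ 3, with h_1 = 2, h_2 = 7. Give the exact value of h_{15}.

-757888

Compute successive terms:
h_3 = 2;  h_4 = -38;  h_5 = -88;  …;  h_{12} = 41632;  h_{13} = 129152;  h_{14} = 8512;  h_{15} = -757888.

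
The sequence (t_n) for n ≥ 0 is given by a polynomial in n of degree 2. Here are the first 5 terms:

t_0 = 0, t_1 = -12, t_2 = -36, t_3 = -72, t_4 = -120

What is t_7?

1st diffs: -12, -24, -36, -48.
2nd diffs: -12, -12, -12 (constant).
Newton forward-difference form: t_n = (-12)·C(n,1) + (-12)·C(n,2).
At n = 7: n = 7, so t_7 = -84 - 252 = -336.

-336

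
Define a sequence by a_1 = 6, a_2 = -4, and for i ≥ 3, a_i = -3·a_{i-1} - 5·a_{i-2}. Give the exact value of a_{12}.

45674

Iterate the recurrence:
a_3 = -18  a_4 = 74  a_5 = -132  a_6 = 26  a_7 = 582  a_8 = -1876  a_9 = 2718  a_{10} = 1226  a_{11} = -17268  a_{12} = 45674.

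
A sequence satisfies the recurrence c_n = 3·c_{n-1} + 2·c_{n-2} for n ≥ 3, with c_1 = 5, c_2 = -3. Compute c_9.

-1207

Compute successive terms:
c_3 = 1  c_4 = -3  c_5 = -7  c_6 = -27  c_7 = -95  c_8 = -339  c_9 = -1207.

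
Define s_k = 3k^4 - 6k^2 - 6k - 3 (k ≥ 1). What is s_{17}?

s_{17} = 3·17^4 - 6·17^2 - 6·17 - 3 = 248724.

248724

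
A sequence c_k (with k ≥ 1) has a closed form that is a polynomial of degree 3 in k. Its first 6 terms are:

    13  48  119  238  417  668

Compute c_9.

1st diffs: 35, 71, 119, 179, 251.
2nd diffs: 36, 48, 60, 72.
3rd diffs: 12, 12, 12 (constant).
Newton forward-difference form: c_k = 13 + 35·C(k-1,1) + 36·C(k-1,2) + 12·C(k-1,3).
At k = 9: k-1 = 8, so c_9 = 13 + 280 + 1008 + 672 = 1973.

1973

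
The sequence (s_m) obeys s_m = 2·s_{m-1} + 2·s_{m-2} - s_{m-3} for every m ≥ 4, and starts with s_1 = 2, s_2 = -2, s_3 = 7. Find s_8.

518

Step forward from the initial values:
s_4 = 8;  s_5 = 32;  s_6 = 73;  s_7 = 202;  s_8 = 518.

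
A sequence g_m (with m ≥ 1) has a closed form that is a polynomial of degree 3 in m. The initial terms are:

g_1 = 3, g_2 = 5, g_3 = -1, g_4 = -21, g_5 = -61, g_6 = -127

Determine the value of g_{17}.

1st diffs: 2, -6, -20, -40, -66.
2nd diffs: -8, -14, -20, -26.
3rd diffs: -6, -6, -6 (constant).
Newton forward-difference form: g_m = 3 + 2·C(m-1,1) + (-8)·C(m-1,2) + (-6)·C(m-1,3).
At m = 17: m-1 = 16, so g_{17} = 3 + 32 - 960 - 3360 = -4285.

-4285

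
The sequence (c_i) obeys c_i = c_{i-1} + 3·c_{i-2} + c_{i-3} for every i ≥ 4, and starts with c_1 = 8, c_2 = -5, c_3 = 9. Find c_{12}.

Compute successive terms:
c_4 = 2  c_5 = 24  c_6 = 39  c_7 = 113  c_8 = 254  c_9 = 632  c_{10} = 1507  c_{11} = 3657  c_{12} = 8810.

8810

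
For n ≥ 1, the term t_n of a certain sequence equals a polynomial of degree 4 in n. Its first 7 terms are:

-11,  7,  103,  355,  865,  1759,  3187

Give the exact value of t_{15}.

59755

1st diffs: 18, 96, 252, 510, 894, 1428.
2nd diffs: 78, 156, 258, 384, 534.
3rd diffs: 78, 102, 126, 150.
4th diffs: 24, 24, 24 (constant).
Newton forward-difference form: t_n = -11 + 18·C(n-1,1) + 78·C(n-1,2) + 78·C(n-1,3) + 24·C(n-1,4).
At n = 15: n-1 = 14, so t_{15} = -11 + 252 + 7098 + 28392 + 24024 = 59755.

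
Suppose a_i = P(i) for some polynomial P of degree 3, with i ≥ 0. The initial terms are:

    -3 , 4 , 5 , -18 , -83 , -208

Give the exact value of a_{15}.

-8718

1st diffs: 7, 1, -23, -65, -125.
2nd diffs: -6, -24, -42, -60.
3rd diffs: -18, -18, -18 (constant).
Newton forward-difference form: a_i = -3 + 7·C(i,1) + (-6)·C(i,2) + (-18)·C(i,3).
At i = 15: i = 15, so a_{15} = -3 + 105 - 630 - 8190 = -8718.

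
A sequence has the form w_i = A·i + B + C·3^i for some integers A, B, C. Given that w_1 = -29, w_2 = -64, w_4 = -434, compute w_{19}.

-5811307439

Write the equations: A + B + 3C = -29; 2A + B + 9C = -64; 4A + B + 81C = -434.
Subtracting the first from the second: A + 6C = -35.
Subtracting the second from the third: 2A + 72C = -370.
Solving: C = -5, A = -5, then B = -9.
So w_i = -5·i + (-9) + (-5)·3^i; at i=19 this is -5811307439.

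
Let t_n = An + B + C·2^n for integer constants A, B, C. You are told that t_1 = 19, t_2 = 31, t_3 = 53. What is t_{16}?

327719

Write the equations: A + B + 2C = 19; 2A + B + 4C = 31; 3A + B + 8C = 53.
Subtracting the first from the second: A + 2C = 12.
Subtracting the second from the third: A + 4C = 22.
Solving: C = 5, A = 2, then B = 7.
Therefore t_{16} = 32 + 7 + 5·65536 = 327719.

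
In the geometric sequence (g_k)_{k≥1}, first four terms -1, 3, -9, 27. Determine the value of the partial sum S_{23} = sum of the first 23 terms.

Common ratio r = -3.
g_k = (-1)·(-3)^(k-1).
S = (-1)·((-3)^23 - 1)/(-3 - 1) = (-1)·(-94143178827 - 1)/(-4) = -23535794707.

-23535794707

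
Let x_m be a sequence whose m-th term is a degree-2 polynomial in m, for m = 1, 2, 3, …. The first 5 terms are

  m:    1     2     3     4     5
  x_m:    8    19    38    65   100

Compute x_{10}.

1st diffs: 11, 19, 27, 35.
2nd diffs: 8, 8, 8 (constant).
Newton forward-difference form: x_m = 8 + 11·C(m-1,1) + 8·C(m-1,2).
At m = 10: m-1 = 9, so x_{10} = 8 + 99 + 288 = 395.

395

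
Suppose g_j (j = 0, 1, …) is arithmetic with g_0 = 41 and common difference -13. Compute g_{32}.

g_j = 41 + (j - 0)·(-13).
g_{32} = 41 + 32·(-13) = -375.

-375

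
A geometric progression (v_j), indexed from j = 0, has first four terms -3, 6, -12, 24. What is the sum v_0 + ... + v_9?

1023

Common ratio r = -2.
v_j = (-3)·(-2)^(j-0).
S = (-3)·((-2)^10 - 1)/(-2 - 1) = (-3)·(1024 - 1)/(-3) = 1023.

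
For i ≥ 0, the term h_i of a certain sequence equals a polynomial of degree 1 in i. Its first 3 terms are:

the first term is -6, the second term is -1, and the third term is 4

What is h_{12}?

54

1st diffs: 5, 5 (constant).
So h_i = 5i - 6.
Evaluating at i = 12 gives h_{12} = 54.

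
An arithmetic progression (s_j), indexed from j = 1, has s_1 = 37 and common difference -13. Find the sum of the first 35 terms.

-6440

s_j = 37 + (j - 1)·(-13).
s_{35} = -405; S = 35·(37 + (-405))/2 = -6440.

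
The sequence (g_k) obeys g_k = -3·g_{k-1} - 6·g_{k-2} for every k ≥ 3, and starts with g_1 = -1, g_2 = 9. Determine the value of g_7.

Compute successive terms:
g_3 = -21  g_4 = 9  g_5 = 99  g_6 = -351  g_7 = 459.

459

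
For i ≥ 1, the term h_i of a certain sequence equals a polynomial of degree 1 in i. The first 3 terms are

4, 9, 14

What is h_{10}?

49

1st diffs: 5, 5 (constant).
So h_i = 5i - 1.
Evaluating at i = 10 gives h_{10} = 49.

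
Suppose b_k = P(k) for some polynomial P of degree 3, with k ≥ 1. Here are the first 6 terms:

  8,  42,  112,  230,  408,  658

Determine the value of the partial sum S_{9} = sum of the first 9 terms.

5832

1st diffs: 34, 70, 118, 178, 250.
2nd diffs: 36, 48, 60, 72.
3rd diffs: 12, 12, 12 (constant).
Newton forward-difference form: b_k = 8 + 34·C(k-1,1) + 36·C(k-1,2) + 12·C(k-1,3).
Continuing: 992, 1422, 1960.
Summing k = 1..9 (9 terms) gives 5832.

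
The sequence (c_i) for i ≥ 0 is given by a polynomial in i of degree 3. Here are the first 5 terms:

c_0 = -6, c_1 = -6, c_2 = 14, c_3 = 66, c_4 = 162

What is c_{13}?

4986

1st diffs: 0, 20, 52, 96.
2nd diffs: 20, 32, 44.
3rd diffs: 12, 12 (constant).
Newton forward-difference form: c_i = -6 + 20·C(i,2) + 12·C(i,3).
At i = 13: i = 13, so c_{13} = -6 + 1560 + 3432 = 4986.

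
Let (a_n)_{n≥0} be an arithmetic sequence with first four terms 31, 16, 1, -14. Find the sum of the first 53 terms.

-19027

Common difference d = -15.
a_n = 31 + (n - 0)·(-15).
a_{52} = -749; S = 53·(31 + (-749))/2 = -19027.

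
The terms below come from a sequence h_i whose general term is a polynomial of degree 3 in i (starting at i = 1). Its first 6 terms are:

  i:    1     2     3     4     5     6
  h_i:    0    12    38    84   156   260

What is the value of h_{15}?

3626

1st diffs: 12, 26, 46, 72, 104.
2nd diffs: 14, 20, 26, 32.
3rd diffs: 6, 6, 6 (constant).
So h_i = i^3 + i^2 + 2i - 4.
Evaluating at i = 15 gives h_{15} = 3626.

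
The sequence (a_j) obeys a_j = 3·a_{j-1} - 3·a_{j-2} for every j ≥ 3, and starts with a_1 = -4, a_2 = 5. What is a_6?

Applying the relation repeatedly:
a_3 = 27, a_4 = 66, a_5 = 117, a_6 = 153.

153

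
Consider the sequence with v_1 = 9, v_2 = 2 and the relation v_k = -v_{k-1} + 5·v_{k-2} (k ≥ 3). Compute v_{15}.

v_3 = 43; v_4 = -33; v_5 = 248; …; v_{12} = -243353; v_{13} = 695793; v_{14} = -1912558; v_{15} = 5391523.

5391523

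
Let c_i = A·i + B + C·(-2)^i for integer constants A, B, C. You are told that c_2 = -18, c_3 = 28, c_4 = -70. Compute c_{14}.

Write the equations: 2A + B + 4C = -18; 3A + B - 8C = 28; 4A + B + 16C = -70.
Subtracting the first from the second: A - 12C = 46.
Subtracting the second from the third: A + 24C = -98.
Solving: C = -4, A = -2, then B = 2.
Therefore c_{14} = -28 + 2 + (-4)·16384 = -65562.

-65562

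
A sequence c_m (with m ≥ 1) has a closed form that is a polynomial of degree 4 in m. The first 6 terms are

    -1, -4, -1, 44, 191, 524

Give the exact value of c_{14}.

27884

1st diffs: -3, 3, 45, 147, 333.
2nd diffs: 6, 42, 102, 186.
3rd diffs: 36, 60, 84.
4th diffs: 24, 24 (constant).
Newton forward-difference form: c_m = -1 + (-3)·C(m-1,1) + 6·C(m-1,2) + 36·C(m-1,3) + 24·C(m-1,4).
At m = 14: m-1 = 13, so c_{14} = -1 - 39 + 468 + 10296 + 17160 = 27884.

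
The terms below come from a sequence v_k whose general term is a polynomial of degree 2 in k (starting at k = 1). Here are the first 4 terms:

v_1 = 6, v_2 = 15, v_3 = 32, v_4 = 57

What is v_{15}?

860

1st diffs: 9, 17, 25.
2nd diffs: 8, 8 (constant).
So v_k = 4k^2 - 3k + 5.
Evaluating at k = 15 gives v_{15} = 860.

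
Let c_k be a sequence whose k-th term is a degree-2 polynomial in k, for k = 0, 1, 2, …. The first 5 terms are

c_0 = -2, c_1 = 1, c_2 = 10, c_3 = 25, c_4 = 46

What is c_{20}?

1198

1st diffs: 3, 9, 15, 21.
2nd diffs: 6, 6, 6 (constant).
Newton forward-difference form: c_k = -2 + 3·C(k,1) + 6·C(k,2).
At k = 20: k = 20, so c_{20} = -2 + 60 + 1140 = 1198.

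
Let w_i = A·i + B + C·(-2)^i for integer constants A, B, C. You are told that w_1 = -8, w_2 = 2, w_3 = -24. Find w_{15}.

-65568

Plug in i = 1, 2, 3: A + B - 2C = -8; 2A + B + 4C = 2; 3A + B - 8C = -24.
Subtracting the first from the second: A + 6C = 10.
Subtracting the second from the third: A - 12C = -26.
Solving: C = 2, A = -2, then B = -2.
Hence w_{15} = -2·15 + (-2) + 2·(-32768) = -65568.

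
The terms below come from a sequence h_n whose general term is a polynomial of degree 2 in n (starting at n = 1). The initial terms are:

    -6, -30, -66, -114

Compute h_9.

-534

1st diffs: -24, -36, -48.
2nd diffs: -12, -12 (constant).
So h_n = -6n^2 - 6n + 6.
Evaluating at n = 9 gives h_9 = -534.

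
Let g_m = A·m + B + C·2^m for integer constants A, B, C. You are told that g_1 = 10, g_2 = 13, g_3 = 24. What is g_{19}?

Write the equations: A + B + 2C = 10; 2A + B + 4C = 13; 3A + B + 8C = 24.
Subtracting the first from the second: A + 2C = 3.
Subtracting the second from the third: A + 4C = 11.
Solving: C = 4, A = -5, then B = 7.
Hence g_{19} = -5·19 + 7 + 4·524288 = 2097064.

2097064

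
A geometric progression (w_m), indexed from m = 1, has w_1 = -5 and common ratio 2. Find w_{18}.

-655360

w_m = (-5)·2^(m-1).
w_{18} = (-5)·2^17 = -655360.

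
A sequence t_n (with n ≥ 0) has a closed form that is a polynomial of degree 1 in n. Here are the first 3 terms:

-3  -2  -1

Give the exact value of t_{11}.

1st diffs: 1, 1 (constant).
So t_n = n - 3.
Evaluating at n = 11 gives t_{11} = 8.

8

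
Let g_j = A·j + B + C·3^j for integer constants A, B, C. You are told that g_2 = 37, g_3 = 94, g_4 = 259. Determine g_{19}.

At j = 2, 3, 4: 2A + B + 9C = 37; 3A + B + 27C = 94; 4A + B + 81C = 259.
Subtracting the first from the second: A + 18C = 57.
Subtracting the second from the third: A + 54C = 165.
Solving: C = 3, A = 3, then B = 4.
So g_j = 3·j + 4 + 3·3^j; at j=19 this is 3486784462.

3486784462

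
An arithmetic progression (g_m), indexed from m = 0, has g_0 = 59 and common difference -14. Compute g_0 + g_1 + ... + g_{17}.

g_m = 59 + (m - 0)·(-14).
g_{17} = -179; S = 18·(59 + (-179))/2 = -1080.

-1080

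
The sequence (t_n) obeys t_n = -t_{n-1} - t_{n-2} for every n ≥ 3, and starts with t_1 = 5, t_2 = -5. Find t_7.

Iterate the recurrence:
t_3 = 0;  t_4 = 5;  t_5 = -5;  t_6 = 0;  t_7 = 5.

5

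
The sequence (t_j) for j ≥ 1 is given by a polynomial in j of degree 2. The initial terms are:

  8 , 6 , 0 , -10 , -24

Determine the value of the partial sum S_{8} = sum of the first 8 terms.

1st diffs: -2, -6, -10, -14.
2nd diffs: -4, -4, -4 (constant).
Newton forward-difference form: t_j = 8 + (-2)·C(j-1,1) + (-4)·C(j-1,2).
Continuing: -42, -64, -90.
Summing j = 1..8 (8 terms) gives -216.

-216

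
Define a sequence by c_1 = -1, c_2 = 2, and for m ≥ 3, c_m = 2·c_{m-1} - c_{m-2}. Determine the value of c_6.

14

c_3 = 5;  c_4 = 8;  c_5 = 11;  c_6 = 14.
(Characteristic roots are 1 and 1.)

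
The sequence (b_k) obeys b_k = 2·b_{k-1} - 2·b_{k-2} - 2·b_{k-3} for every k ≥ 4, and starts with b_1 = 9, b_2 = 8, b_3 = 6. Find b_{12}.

-4000

Step forward from the initial values:
b_4 = -22, b_5 = -72, b_6 = -112, b_7 = -36, b_8 = 296, b_9 = 888, b_{10} = 1256, b_{11} = 144, b_{12} = -4000.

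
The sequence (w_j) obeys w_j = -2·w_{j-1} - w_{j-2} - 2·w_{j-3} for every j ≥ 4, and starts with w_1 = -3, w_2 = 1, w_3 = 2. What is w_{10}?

103

Iterate the recurrence:
w_4 = 1, w_5 = -6, w_6 = 7, w_7 = -10, w_8 = 25, w_9 = -54, w_{10} = 103.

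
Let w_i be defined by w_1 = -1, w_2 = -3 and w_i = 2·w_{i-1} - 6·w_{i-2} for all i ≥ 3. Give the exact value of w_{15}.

354816

Applying the relation repeatedly:
w_3 = 0  w_4 = 18  w_5 = 36  …  w_{12} = -20448  w_{13} = -54720  w_{14} = 13248  w_{15} = 354816.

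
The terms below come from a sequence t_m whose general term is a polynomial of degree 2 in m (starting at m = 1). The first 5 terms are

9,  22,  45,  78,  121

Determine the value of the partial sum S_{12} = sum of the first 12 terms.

3166

1st diffs: 13, 23, 33, 43.
2nd diffs: 10, 10, 10 (constant).
Newton forward-difference form: t_m = 9 + 13·C(m-1,1) + 10·C(m-1,2).
Continuing: …, 174, 237, 310, 393, …, t_{12} = 702.
Summing m = 1..12 (12 terms) gives 3166.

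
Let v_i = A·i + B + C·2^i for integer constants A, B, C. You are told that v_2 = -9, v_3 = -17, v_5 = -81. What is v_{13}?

-24529

The three given values yield: 2A + B + 4C = -9; 3A + B + 8C = -17; 5A + B + 32C = -81.
Subtracting the first from the second: A + 4C = -8.
Subtracting the second from the third: 2A + 24C = -64.
Solving: C = -3, A = 4, then B = -5.
Therefore v_{13} = 52 + (-5) + (-3)·8192 = -24529.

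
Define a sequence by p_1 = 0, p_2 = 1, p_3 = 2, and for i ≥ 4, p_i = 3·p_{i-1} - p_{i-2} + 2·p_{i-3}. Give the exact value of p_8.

Iterate the recurrence:
p_4 = 5;  p_5 = 15;  p_6 = 44;  p_7 = 127;  p_8 = 367.

367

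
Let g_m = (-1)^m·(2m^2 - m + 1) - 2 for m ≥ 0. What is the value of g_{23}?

(-1)^23 = -1; 2m^2 - m + 1 at m=23 is 1036; so g_{23} = -1038.

-1038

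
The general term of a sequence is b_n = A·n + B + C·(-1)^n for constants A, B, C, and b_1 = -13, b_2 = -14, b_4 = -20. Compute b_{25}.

At n = 1, 2, 4: A + B - C = -13; 2A + B + C = -14; 4A + B + C = -20.
Subtracting the first from the second: A + 2C = -1.
Subtracting the second from the third: 2A = -6.
Solving: C = 1, A = -3, then B = -9.
Hence b_{25} = -3·25 + (-9) + 1·(-1) = -85.

-85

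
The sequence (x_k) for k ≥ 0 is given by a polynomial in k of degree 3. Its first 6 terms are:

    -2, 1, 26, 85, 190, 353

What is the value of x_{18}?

1st diffs: 3, 25, 59, 105, 163.
2nd diffs: 22, 34, 46, 58.
3rd diffs: 12, 12, 12 (constant).
Newton forward-difference form: x_k = -2 + 3·C(k,1) + 22·C(k,2) + 12·C(k,3).
At k = 18: k = 18, so x_{18} = -2 + 54 + 3366 + 9792 = 13210.

13210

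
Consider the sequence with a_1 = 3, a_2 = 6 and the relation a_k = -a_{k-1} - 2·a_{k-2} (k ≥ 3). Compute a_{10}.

Step forward from the initial values:
a_3 = -12; a_4 = 0; a_5 = 24; a_6 = -24; a_7 = -24; a_8 = 72; a_9 = -24; a_{10} = -120.

-120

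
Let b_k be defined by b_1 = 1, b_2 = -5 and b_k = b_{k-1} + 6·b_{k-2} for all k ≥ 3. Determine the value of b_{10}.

-12629

Step forward from the initial values:
b_3 = 1  b_4 = -29  b_5 = -23  b_6 = -197  b_7 = -335  b_8 = -1517  b_9 = -3527  b_{10} = -12629.
(Characteristic roots are 3 and -2.)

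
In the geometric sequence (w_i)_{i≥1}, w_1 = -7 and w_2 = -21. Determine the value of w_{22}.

Common ratio r = 3.
w_i = (-7)·3^(i-1).
w_{22} = (-7)·3^21 = -73222472421.

-73222472421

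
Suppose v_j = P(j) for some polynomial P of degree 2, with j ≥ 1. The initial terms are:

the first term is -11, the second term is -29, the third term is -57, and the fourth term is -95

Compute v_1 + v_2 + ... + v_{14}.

-5432

1st diffs: -18, -28, -38.
2nd diffs: -10, -10 (constant).
So v_j = -5j^2 - 3j - 3.
Continuing: …, -143, -201, -269, -347, …, v_{14} = -1025.
Summing j = 1..14 (14 terms) gives -5432.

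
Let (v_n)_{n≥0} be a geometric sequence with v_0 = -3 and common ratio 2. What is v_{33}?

v_n = (-3)·2^(n-0).
v_{33} = (-3)·2^33 = -25769803776.

-25769803776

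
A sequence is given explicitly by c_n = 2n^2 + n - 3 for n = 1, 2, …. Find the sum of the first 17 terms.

3672

Over n = 1..17: Σn = 153, Σn² = 1785.
Total = (2)·1785 + (1)·153 + (-3)·17 = 3672.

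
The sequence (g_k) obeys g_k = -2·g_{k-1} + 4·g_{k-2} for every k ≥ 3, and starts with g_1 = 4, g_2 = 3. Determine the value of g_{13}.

573440

Iterate the recurrence:
g_3 = 10, g_4 = -8, g_5 = 56, …, g_{10} = -16896, g_{11} = 54784, g_{12} = -177152, g_{13} = 573440.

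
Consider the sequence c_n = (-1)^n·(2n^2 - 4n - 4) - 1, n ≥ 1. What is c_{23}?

(-1)^23 = -1; 2n^2 - 4n - 4 at n=23 is 962; so c_{23} = -963.

-963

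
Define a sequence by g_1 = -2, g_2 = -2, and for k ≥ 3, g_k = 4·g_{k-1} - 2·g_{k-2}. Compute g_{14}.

Step forward from the initial values:
g_3 = -4  g_4 = -12  g_5 = -40  …  g_{11} = -63040  g_{12} = -215232  g_{13} = -734848  g_{14} = -2508928.

-2508928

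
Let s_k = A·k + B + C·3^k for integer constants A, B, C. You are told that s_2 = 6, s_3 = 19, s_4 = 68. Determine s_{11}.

177099

At k = 2, 3, 4: 2A + B + 9C = 6; 3A + B + 27C = 19; 4A + B + 81C = 68.
Subtracting the first from the second: A + 18C = 13.
Subtracting the second from the third: A + 54C = 49.
Solving: C = 1, A = -5, then B = 7.
Therefore s_{11} = -55 + 7 + 1·177147 = 177099.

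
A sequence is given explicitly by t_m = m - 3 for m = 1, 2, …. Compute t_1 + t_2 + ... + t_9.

Over m = 1..9: Σm = 45.
Total = (1)·45 + (-3)·9 = 18.

18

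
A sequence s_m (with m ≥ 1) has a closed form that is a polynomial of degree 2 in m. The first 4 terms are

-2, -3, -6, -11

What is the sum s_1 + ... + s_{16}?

-1272

1st diffs: -1, -3, -5.
2nd diffs: -2, -2 (constant).
Newton forward-difference form: s_m = -2 + (-1)·C(m-1,1) + (-2)·C(m-1,2).
Continuing: …, -18, -27, -38, -51, …, s_{16} = -227.
Summing m = 1..16 (16 terms) gives -1272.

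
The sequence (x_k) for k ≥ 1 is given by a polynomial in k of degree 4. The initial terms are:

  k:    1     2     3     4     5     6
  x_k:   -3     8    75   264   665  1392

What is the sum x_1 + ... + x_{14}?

135457

1st diffs: 11, 67, 189, 401, 727.
2nd diffs: 56, 122, 212, 326.
3rd diffs: 66, 90, 114.
4th diffs: 24, 24 (constant).
So x_k = k^4 + k^3 - 3k^2 - 2k.
Continuing: …, 2583, 4400, 7029, 10680, …, x_{14} = 40544.
Summing k = 1..14 (14 terms) gives 135457.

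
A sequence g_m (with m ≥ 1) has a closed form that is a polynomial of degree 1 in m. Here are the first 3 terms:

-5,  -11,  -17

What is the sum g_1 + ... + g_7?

1st diffs: -6, -6 (constant).
So g_m = -6m + 1.
Continuing: -23, -29, -35, -41.
Summing m = 1..7 (7 terms) gives -161.

-161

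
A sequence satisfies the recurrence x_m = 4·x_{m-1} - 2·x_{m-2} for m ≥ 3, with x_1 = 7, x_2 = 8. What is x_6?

640

Applying the relation repeatedly:
x_3 = 18;  x_4 = 56;  x_5 = 188;  x_6 = 640.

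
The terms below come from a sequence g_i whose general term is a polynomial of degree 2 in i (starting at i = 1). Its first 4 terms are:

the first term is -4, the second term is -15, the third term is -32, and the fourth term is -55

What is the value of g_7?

-160

1st diffs: -11, -17, -23.
2nd diffs: -6, -6 (constant).
Newton forward-difference form: g_i = -4 + (-11)·C(i-1,1) + (-6)·C(i-1,2).
At i = 7: i-1 = 6, so g_7 = -4 - 66 - 90 = -160.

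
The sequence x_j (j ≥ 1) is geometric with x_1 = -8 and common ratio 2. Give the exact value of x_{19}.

x_j = (-8)·2^(j-1).
x_{19} = (-8)·2^18 = -2097152.

-2097152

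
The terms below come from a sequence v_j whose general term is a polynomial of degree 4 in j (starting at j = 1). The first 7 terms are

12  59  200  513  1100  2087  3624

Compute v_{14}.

1st diffs: 47, 141, 313, 587, 987, 1537.
2nd diffs: 94, 172, 274, 400, 550.
3rd diffs: 78, 102, 126, 150.
4th diffs: 24, 24, 24 (constant).
So v_j = j^4 + 3j^3 + 4j^2 - j + 5.
Evaluating at j = 14 gives v_{14} = 47423.

47423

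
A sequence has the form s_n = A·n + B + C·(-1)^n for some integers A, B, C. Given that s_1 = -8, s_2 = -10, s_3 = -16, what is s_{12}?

-50

The three given values yield: A + B - C = -8; 2A + B + C = -10; 3A + B - C = -16.
Subtracting the first from the second: A + 2C = -2.
Subtracting the second from the third: A - 2C = -6.
Solving: C = 1, A = -4, then B = -3.
Therefore s_{12} = -48 + (-3) + 1·1 = -50.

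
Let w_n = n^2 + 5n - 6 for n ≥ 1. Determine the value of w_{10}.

w_{10} = 1·10^2 + 5·10 - 6 = 144.

144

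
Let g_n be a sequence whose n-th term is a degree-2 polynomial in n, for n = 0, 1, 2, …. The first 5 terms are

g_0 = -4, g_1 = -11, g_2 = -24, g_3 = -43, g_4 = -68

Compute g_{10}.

1st diffs: -7, -13, -19, -25.
2nd diffs: -6, -6, -6 (constant).
So g_n = -3n^2 - 4n - 4.
Evaluating at n = 10 gives g_{10} = -344.

-344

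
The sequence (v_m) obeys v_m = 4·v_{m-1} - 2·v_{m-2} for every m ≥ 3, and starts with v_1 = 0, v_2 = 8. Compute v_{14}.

Iterate the recurrence:
v_3 = 32; v_4 = 112; v_5 = 384; …; v_{11} = 608768; v_{12} = 2078464; v_{13} = 7096320; v_{14} = 24228352.

24228352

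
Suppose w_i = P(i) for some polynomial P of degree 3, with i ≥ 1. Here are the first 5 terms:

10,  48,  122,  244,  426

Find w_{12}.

4388

1st diffs: 38, 74, 122, 182.
2nd diffs: 36, 48, 60.
3rd diffs: 12, 12 (constant).
Newton forward-difference form: w_i = 10 + 38·C(i-1,1) + 36·C(i-1,2) + 12·C(i-1,3).
At i = 12: i-1 = 11, so w_{12} = 10 + 418 + 1980 + 1980 = 4388.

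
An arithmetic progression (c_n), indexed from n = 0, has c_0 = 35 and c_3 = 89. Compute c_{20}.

Common difference d = (89 - 35) / (3 - 0) = 18.
c_n = 35 + (n - 0)·18.
c_{20} = 35 + 20·18 = 395.

395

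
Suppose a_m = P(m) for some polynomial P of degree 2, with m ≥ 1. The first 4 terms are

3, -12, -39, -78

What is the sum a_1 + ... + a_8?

1st diffs: -15, -27, -39.
2nd diffs: -12, -12 (constant).
Newton forward-difference form: a_m = 3 + (-15)·C(m-1,1) + (-12)·C(m-1,2).
Continuing: -129, -192, -267, -354.
Summing m = 1..8 (8 terms) gives -1068.

-1068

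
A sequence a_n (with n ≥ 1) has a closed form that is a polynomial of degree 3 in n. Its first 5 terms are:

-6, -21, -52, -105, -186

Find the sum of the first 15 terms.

1st diffs: -15, -31, -53, -81.
2nd diffs: -16, -22, -28.
3rd diffs: -6, -6 (constant).
Newton forward-difference form: a_n = -6 + (-15)·C(n-1,1) + (-16)·C(n-1,2) + (-6)·C(n-1,3).
Continuing: …, -301, -456, -657, -910, …, a_{15} = -3856.
Summing n = 1..15 (15 terms) gives -17135.

-17135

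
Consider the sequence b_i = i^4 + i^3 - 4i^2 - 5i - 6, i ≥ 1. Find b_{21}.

201867

b_{21} = 1·21^4 + 1·21^3 - 4·21^2 - 5·21 - 6 = 201867.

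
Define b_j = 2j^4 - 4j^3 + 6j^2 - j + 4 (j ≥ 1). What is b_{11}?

24677

b_{11} = 2·11^4 - 4·11^3 + 6·11^2 - 1·11 + 4 = 24677.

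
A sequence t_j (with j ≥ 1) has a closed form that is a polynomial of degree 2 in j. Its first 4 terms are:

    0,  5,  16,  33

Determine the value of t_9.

208

1st diffs: 5, 11, 17.
2nd diffs: 6, 6 (constant).
Newton forward-difference form: t_j = 5·C(j-1,1) + 6·C(j-1,2).
At j = 9: j-1 = 8, so t_9 = 40 + 168 = 208.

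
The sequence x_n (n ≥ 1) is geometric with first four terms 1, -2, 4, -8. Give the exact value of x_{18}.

Common ratio r = -2.
x_n = 1·(-2)^(n-1).
x_{18} = 1·(-2)^17 = -131072.

-131072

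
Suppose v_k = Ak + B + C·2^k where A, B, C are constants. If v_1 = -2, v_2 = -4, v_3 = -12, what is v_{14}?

-49096

Plug in k = 1, 2, 3: A + B + 2C = -2; 2A + B + 4C = -4; 3A + B + 8C = -12.
Subtracting the first from the second: A + 2C = -2.
Subtracting the second from the third: A + 4C = -8.
Solving: C = -3, A = 4, then B = 0.
Therefore v_{14} = 56 + 0 + (-3)·16384 = -49096.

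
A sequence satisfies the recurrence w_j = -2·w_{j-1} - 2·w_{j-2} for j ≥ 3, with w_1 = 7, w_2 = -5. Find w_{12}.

Compute successive terms:
w_3 = -4, w_4 = 18, w_5 = -28, w_6 = 20, w_7 = 16, w_8 = -72, w_9 = 112, w_{10} = -80, w_{11} = -64, w_{12} = 288.

288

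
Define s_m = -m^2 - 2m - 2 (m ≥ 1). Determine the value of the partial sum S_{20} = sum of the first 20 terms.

Over m = 1..20: Σm = 210, Σm² = 2870.
Total = (-1)·2870 + (-2)·210 + (-2)·20 = -3330.

-3330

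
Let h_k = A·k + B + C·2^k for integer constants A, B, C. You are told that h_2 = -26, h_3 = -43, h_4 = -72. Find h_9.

Write the equations: 2A + B + 4C = -26; 3A + B + 8C = -43; 4A + B + 16C = -72.
Subtracting the first from the second: A + 4C = -17.
Subtracting the second from the third: A + 8C = -29.
Solving: C = -3, A = -5, then B = -4.
Hence h_9 = -5·9 + (-4) + (-3)·512 = -1585.

-1585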